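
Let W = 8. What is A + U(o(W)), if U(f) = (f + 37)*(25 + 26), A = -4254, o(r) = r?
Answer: -1959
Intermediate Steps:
U(f) = 1887 + 51*f (U(f) = (37 + f)*51 = 1887 + 51*f)
A + U(o(W)) = -4254 + (1887 + 51*8) = -4254 + (1887 + 408) = -4254 + 2295 = -1959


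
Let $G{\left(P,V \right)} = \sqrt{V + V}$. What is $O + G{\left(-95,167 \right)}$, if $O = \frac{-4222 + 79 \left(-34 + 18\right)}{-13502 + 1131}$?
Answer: $\frac{5486}{12371} + \sqrt{334} \approx 18.719$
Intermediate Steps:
$G{\left(P,V \right)} = \sqrt{2} \sqrt{V}$ ($G{\left(P,V \right)} = \sqrt{2 V} = \sqrt{2} \sqrt{V}$)
$O = \frac{5486}{12371}$ ($O = \frac{-4222 + 79 \left(-16\right)}{-12371} = \left(-4222 - 1264\right) \left(- \frac{1}{12371}\right) = \left(-5486\right) \left(- \frac{1}{12371}\right) = \frac{5486}{12371} \approx 0.44346$)
$O + G{\left(-95,167 \right)} = \frac{5486}{12371} + \sqrt{2} \sqrt{167} = \frac{5486}{12371} + \sqrt{334}$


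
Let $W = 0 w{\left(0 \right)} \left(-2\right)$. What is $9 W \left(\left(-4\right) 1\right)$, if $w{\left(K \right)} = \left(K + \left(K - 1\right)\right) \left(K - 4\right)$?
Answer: $0$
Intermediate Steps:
$w{\left(K \right)} = \left(-1 + 2 K\right) \left(-4 + K\right)$ ($w{\left(K \right)} = \left(K + \left(K - 1\right)\right) \left(-4 + K\right) = \left(K + \left(-1 + K\right)\right) \left(-4 + K\right) = \left(-1 + 2 K\right) \left(-4 + K\right)$)
$W = 0$ ($W = 0 \left(4 - 0 + 2 \cdot 0^{2}\right) \left(-2\right) = 0 \left(4 + 0 + 2 \cdot 0\right) \left(-2\right) = 0 \left(4 + 0 + 0\right) \left(-2\right) = 0 \cdot 4 \left(-2\right) = 0 \left(-2\right) = 0$)
$9 W \left(\left(-4\right) 1\right) = 9 \cdot 0 \left(\left(-4\right) 1\right) = 0 \left(-4\right) = 0$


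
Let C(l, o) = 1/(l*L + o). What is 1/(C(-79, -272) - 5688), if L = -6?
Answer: -202/1148975 ≈ -0.00017581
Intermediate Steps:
C(l, o) = 1/(o - 6*l) (C(l, o) = 1/(l*(-6) + o) = 1/(-6*l + o) = 1/(o - 6*l))
1/(C(-79, -272) - 5688) = 1/(-1/(-1*(-272) + 6*(-79)) - 5688) = 1/(-1/(272 - 474) - 5688) = 1/(-1/(-202) - 5688) = 1/(-1*(-1/202) - 5688) = 1/(1/202 - 5688) = 1/(-1148975/202) = -202/1148975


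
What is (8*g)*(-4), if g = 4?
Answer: -128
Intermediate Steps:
(8*g)*(-4) = (8*4)*(-4) = 32*(-4) = -128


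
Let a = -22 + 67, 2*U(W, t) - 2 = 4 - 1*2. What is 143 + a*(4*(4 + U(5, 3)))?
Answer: 1223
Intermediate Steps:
U(W, t) = 2 (U(W, t) = 1 + (4 - 1*2)/2 = 1 + (4 - 2)/2 = 1 + (1/2)*2 = 1 + 1 = 2)
a = 45
143 + a*(4*(4 + U(5, 3))) = 143 + 45*(4*(4 + 2)) = 143 + 45*(4*6) = 143 + 45*24 = 143 + 1080 = 1223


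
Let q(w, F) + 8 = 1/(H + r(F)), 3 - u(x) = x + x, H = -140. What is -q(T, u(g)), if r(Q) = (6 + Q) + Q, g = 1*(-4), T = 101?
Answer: 897/112 ≈ 8.0089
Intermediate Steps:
g = -4
r(Q) = 6 + 2*Q
u(x) = 3 - 2*x (u(x) = 3 - (x + x) = 3 - 2*x)
q(w, F) = -8 + 1/(-134 + 2*F) (q(w, F) = -8 + 1/(-140 + (6 + 2*F)) = -8 + 1/(-134 + 2*F))
-q(T, u(g)) = -(1073 - 16*(3 - 2*(-4)))/(2*(-67 + (3 - 2*(-4)))) = -(1073 - 16*(3 + 8))/(2*(-67 + (3 + 8))) = -(1073 - 16*11)/(2*(-67 + 11)) = -(1073 - 176)/(2*(-56)) = -(-1)*897/(2*56) = -1*(-897/112) = 897/112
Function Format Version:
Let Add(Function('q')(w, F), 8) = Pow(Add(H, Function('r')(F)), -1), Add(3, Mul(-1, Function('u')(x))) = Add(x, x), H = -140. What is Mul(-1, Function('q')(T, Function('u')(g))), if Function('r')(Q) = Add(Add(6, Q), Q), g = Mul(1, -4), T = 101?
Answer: Rational(897, 112) ≈ 8.0089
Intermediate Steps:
g = -4
Function('r')(Q) = Add(6, Mul(2, Q))
Function('u')(x) = Add(3, Mul(-2, x)) (Function('u')(x) = Add(3, Mul(-1, Add(x, x))) = Add(3, Mul(-1, Mul(2, x))) = Add(3, Mul(-2, x)))
Function('q')(w, F) = Add(-8, Pow(Add(-134, Mul(2, F)), -1)) (Function('q')(w, F) = Add(-8, Pow(Add(-140, Add(6, Mul(2, F))), -1)) = Add(-8, Pow(Add(-134, Mul(2, F)), -1)))
Mul(-1, Function('q')(T, Function('u')(g))) = Mul(-1, Mul(Rational(1, 2), Pow(Add(-67, Add(3, Mul(-2, -4))), -1), Add(1073, Mul(-16, Add(3, Mul(-2, -4)))))) = Mul(-1, Mul(Rational(1, 2), Pow(Add(-67, Add(3, 8)), -1), Add(1073, Mul(-16, Add(3, 8))))) = Mul(-1, Mul(Rational(1, 2), Pow(Add(-67, 11), -1), Add(1073, Mul(-16, 11)))) = Mul(-1, Mul(Rational(1, 2), Pow(-56, -1), Add(1073, -176))) = Mul(-1, Mul(Rational(1, 2), Rational(-1, 56), 897)) = Mul(-1, Rational(-897, 112)) = Rational(897, 112)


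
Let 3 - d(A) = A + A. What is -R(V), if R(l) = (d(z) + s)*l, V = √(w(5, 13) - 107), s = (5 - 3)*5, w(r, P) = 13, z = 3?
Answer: -7*I*√94 ≈ -67.868*I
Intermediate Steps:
d(A) = 3 - 2*A (d(A) = 3 - (A + A) = 3 - 2*A)
s = 10 (s = 2*5 = 10)
V = I*√94 (V = √(13 - 107) = √(-94) = I*√94 ≈ 9.6954*I)
R(l) = 7*l (R(l) = ((3 - 2*3) + 10)*l = ((3 - 6) + 10)*l = (-3 + 10)*l = 7*l)
-R(V) = -7*I*√94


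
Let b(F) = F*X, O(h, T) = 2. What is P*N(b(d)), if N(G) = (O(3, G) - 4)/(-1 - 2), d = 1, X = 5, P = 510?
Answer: 340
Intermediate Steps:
b(F) = 5*F (b(F) = F*5 = 5*F)
N(G) = ⅔ (N(G) = (2 - 4)/(-1 - 2) = -2/(-3) = -2*(-⅓) = ⅔)
P*N(b(d)) = 510*(⅔) = 340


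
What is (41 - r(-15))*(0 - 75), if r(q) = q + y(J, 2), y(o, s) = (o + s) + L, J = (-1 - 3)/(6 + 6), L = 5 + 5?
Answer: -3325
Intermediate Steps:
L = 10
J = -⅓ (J = -4/12 = -4*1/12 = -⅓ ≈ -0.33333)
y(o, s) = 10 + o + s (y(o, s) = (o + s) + 10 = 10 + o + s)
r(q) = 35/3 + q (r(q) = q + (10 - ⅓ + 2) = q + 35/3 = 35/3 + q)
(41 - r(-15))*(0 - 75) = (41 - (35/3 - 15))*(0 - 75) = (41 - 1*(-10/3))*(-75) = (41 + 10/3)*(-75) = (133/3)*(-75) = -3325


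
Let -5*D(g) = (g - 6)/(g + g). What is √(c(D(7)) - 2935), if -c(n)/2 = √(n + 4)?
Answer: √(-3595375 - 105*√2170)/35 ≈ 54.212*I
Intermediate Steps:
D(g) = -(-6 + g)/(10*g) (D(g) = -(g - 6)/(5*(g + g)) = -(-6 + g)/(5*(2*g)) = -(-6 + g)*1/(2*g)/5 = -(-6 + g)/(10*g))
c(n) = -2*√(4 + n) (c(n) = -2*√(n + 4) = -2*√(4 + n))
√(c(D(7)) - 2935) = √(-2*√(4 + (⅒)*(6 - 1*7)/7) - 2935) = √(-2*√(4 + (⅒)*(⅐)*(6 - 7)) - 2935) = √(-2*√(4 + (⅒)*(⅐)*(-1)) - 2935) = √(-2*√(4 - 1/70) - 2935) = √(-3*√2170/35 - 2935) = √(-2935 - 3*√2170/35)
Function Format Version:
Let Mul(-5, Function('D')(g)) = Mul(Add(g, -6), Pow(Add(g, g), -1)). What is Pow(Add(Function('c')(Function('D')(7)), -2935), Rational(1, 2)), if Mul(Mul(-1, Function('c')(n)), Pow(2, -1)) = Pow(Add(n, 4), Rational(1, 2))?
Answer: Mul(Rational(1, 35), Pow(Add(-3595375, Mul(-105, Pow(2170, Rational(1, 2)))), Rational(1, 2))) ≈ Mul(54.212, I)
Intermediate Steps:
Function('D')(g) = Mul(Rational(-1, 10), Pow(g, -1), Add(-6, g)) (Function('D')(g) = Mul(Rational(-1, 5), Mul(Add(g, -6), Pow(Add(g, g), -1))) = Mul(Rational(-1, 5), Mul(Add(-6, g), Pow(Mul(2, g), -1))) = Mul(Rational(-1, 5), Mul(Add(-6, g), Mul(Rational(1, 2), Pow(g, -1)))) = Mul(Rational(-1, 5), Mul(Rational(1, 2), Pow(g, -1), Add(-6, g))) = Mul(Rational(-1, 10), Pow(g, -1), Add(-6, g)))
Function('c')(n) = Mul(-2, Pow(Add(4, n), Rational(1, 2))) (Function('c')(n) = Mul(-2, Pow(Add(n, 4), Rational(1, 2))) = Mul(-2, Pow(Add(4, n), Rational(1, 2))))
Pow(Add(Function('c')(Function('D')(7)), -2935), Rational(1, 2)) = Pow(Add(Mul(-2, Pow(Add(4, Mul(Rational(1, 10), Pow(7, -1), Add(6, Mul(-1, 7)))), Rational(1, 2))), -2935), Rational(1, 2)) = Pow(Add(Mul(-2, Pow(Add(4, Mul(Rational(1, 10), Rational(1, 7), Add(6, -7))), Rational(1, 2))), -2935), Rational(1, 2)) = Pow(Add(Mul(-2, Pow(Add(4, Mul(Rational(1, 10), Rational(1, 7), -1)), Rational(1, 2))), -2935), Rational(1, 2)) = Pow(Add(Mul(-2, Pow(Add(4, Rational(-1, 70)), Rational(1, 2))), -2935), Rational(1, 2)) = Pow(Add(Mul(-2, Pow(Rational(279, 70), Rational(1, 2))), -2935), Rational(1, 2)) = Pow(Add(Mul(-2, Mul(Rational(3, 70), Pow(2170, Rational(1, 2)))), -2935), Rational(1, 2)) = Pow(Add(Mul(Rational(-3, 35), Pow(2170, Rational(1, 2))), -2935), Rational(1, 2)) = Pow(Add(-2935, Mul(Rational(-3, 35), Pow(2170, Rational(1, 2)))), Rational(1, 2))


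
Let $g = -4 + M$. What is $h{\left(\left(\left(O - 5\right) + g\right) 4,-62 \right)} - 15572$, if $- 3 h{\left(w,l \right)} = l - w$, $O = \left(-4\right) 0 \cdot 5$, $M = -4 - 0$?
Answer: $- \frac{46706}{3} \approx -15569.0$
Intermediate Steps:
$M = -4$ ($M = -4 + 0 = -4$)
$O = 0$ ($O = 0 \cdot 5 = 0$)
$g = -8$ ($g = -4 - 4 = -8$)
$h{\left(w,l \right)} = - \frac{l}{3} + \frac{w}{3}$ ($h{\left(w,l \right)} = - \frac{l - w}{3} = - \frac{l}{3} + \frac{w}{3}$)
$h{\left(\left(\left(O - 5\right) + g\right) 4,-62 \right)} - 15572 = \left(\left(- \frac{1}{3}\right) \left(-62\right) + \frac{\left(\left(0 - 5\right) - 8\right) 4}{3}\right) - 15572 = \left(\frac{62}{3} + \frac{\left(\left(0 - 5\right) - 8\right) 4}{3}\right) - 15572 = \left(\frac{62}{3} + \frac{\left(-5 - 8\right) 4}{3}\right) - 15572 = \left(\frac{62}{3} + \frac{\left(-13\right) 4}{3}\right) - 15572 = \left(\frac{62}{3} + \frac{1}{3} \left(-52\right)\right) - 15572 = \left(\frac{62}{3} - \frac{52}{3}\right) - 15572 = \frac{10}{3} - 15572 = - \frac{46706}{3}$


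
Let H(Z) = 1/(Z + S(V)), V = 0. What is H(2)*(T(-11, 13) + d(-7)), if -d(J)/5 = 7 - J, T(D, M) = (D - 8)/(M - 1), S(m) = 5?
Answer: -859/84 ≈ -10.226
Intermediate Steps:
H(Z) = 1/(5 + Z) (H(Z) = 1/(Z + 5) = 1/(5 + Z))
T(D, M) = (-8 + D)/(-1 + M)
d(J) = -35 + 5*J (d(J) = -5*(7 - J) = -35 + 5*J)
H(2)*(T(-11, 13) + d(-7)) = ((-8 - 11)/(-1 + 13) + (-35 + 5*(-7)))/(5 + 2) = (-19/12 + (-35 - 35))/7 = ((1/12)*(-19) - 70)/7 = (-19/12 - 70)/7 = (⅐)*(-859/12) = -859/84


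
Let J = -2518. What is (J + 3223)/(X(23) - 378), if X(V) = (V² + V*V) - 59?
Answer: 235/207 ≈ 1.1353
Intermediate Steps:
X(V) = -59 + 2*V² (X(V) = (V² + V²) - 59 = 2*V² - 59 = -59 + 2*V²)
(J + 3223)/(X(23) - 378) = (-2518 + 3223)/((-59 + 2*23²) - 378) = 705/((-59 + 2*529) - 378) = 705/((-59 + 1058) - 378) = 705/(999 - 378) = 705/621 = 705*(1/621) = 235/207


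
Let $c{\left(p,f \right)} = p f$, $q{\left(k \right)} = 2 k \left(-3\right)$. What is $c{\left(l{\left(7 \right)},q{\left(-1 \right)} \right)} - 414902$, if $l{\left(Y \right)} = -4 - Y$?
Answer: $-414968$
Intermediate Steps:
$q{\left(k \right)} = - 6 k$
$c{\left(p,f \right)} = f p$
$c{\left(l{\left(7 \right)},q{\left(-1 \right)} \right)} - 414902 = \left(-6\right) \left(-1\right) \left(-4 - 7\right) - 414902 = 6 \left(-4 - 7\right) - 414902 = 6 \left(-11\right) - 414902 = -66 - 414902 = -414968$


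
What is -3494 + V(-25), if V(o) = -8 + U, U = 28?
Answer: -3474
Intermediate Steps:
V(o) = 20 (V(o) = -8 + 28 = 20)
-3494 + V(-25) = -3494 + 20 = -3474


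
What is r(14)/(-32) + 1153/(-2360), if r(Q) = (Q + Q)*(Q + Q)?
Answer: -58973/2360 ≈ -24.989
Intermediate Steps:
r(Q) = 4*Q² (r(Q) = (2*Q)*(2*Q) = 4*Q²)
r(14)/(-32) + 1153/(-2360) = (4*14²)/(-32) + 1153/(-2360) = (4*196)*(-1/32) + 1153*(-1/2360) = 784*(-1/32) - 1153/2360 = -49/2 - 1153/2360 = -58973/2360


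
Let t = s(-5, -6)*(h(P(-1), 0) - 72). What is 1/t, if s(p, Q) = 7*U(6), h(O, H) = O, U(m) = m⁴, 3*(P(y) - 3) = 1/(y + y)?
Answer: -1/627480 ≈ -1.5937e-6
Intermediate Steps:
P(y) = 3 + 1/(6*y) (P(y) = 3 + 1/(3*(y + y)) = 3 + 1/(3*((2*y))) = 3 + (1/(2*y))/3 = 3 + 1/(6*y))
s(p, Q) = 9072 (s(p, Q) = 7*6⁴ = 7*1296 = 9072)
t = -627480 (t = 9072*((3 + (⅙)/(-1)) - 72) = 9072*((3 + (⅙)*(-1)) - 72) = 9072*((3 - ⅙) - 72) = 9072*(17/6 - 72) = 9072*(-415/6) = -627480)
1/t = 1/(-627480) = -1/627480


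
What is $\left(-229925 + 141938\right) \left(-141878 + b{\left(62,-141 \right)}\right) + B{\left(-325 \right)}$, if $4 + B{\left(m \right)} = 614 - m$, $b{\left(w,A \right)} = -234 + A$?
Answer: $12516415646$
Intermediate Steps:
$B{\left(m \right)} = 610 - m$ ($B{\left(m \right)} = -4 - \left(-614 + m\right) = 610 - m$)
$\left(-229925 + 141938\right) \left(-141878 + b{\left(62,-141 \right)}\right) + B{\left(-325 \right)} = \left(-229925 + 141938\right) \left(-141878 - 375\right) + \left(610 - -325\right) = - 87987 \left(-141878 - 375\right) + \left(610 + 325\right) = \left(-87987\right) \left(-142253\right) + 935 = 12516414711 + 935 = 12516415646$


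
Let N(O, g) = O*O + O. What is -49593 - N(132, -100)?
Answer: -67149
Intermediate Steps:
N(O, g) = O + O² (N(O, g) = O² + O = O + O²)
-49593 - N(132, -100) = -49593 - 132*(1 + 132) = -49593 - 132*133 = -49593 - 1*17556 = -49593 - 17556 = -67149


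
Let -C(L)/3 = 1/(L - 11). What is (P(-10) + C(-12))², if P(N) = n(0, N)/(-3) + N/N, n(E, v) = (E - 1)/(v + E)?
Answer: 573049/476100 ≈ 1.2036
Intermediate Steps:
C(L) = -3/(-11 + L) (C(L) = -3/(L - 11) = -3/(-11 + L))
n(E, v) = (-1 + E)/(E + v)
P(N) = 1 + 1/(3*N) (P(N) = ((-1 + 0)/(0 + N))/(-3) + N/N = (-1/N)*(-⅓) + 1 = -1/N*(-⅓) + 1 = 1/(3*N) + 1 = 1 + 1/(3*N))
(P(-10) + C(-12))² = ((⅓ - 10)/(-10) - 3/(-11 - 12))² = (-⅒*(-29/3) - 3/(-23))² = (29/30 - 3*(-1/23))² = (29/30 + 3/23)² = (757/690)² = 573049/476100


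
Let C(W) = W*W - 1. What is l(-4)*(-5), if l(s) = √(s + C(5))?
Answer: -10*√5 ≈ -22.361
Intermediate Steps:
C(W) = -1 + W² (C(W) = W² - 1 = -1 + W²)
l(s) = √(24 + s) (l(s) = √(s + (-1 + 5²)) = √(s + (-1 + 25)) = √(s + 24) = √(24 + s))
l(-4)*(-5) = √(24 - 4)*(-5) = √20*(-5) = (2*√5)*(-5) = -10*√5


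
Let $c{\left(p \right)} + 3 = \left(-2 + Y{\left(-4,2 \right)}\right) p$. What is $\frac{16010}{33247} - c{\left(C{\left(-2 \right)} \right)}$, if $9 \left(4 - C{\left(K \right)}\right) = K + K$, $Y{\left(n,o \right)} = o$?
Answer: $\frac{115751}{33247} \approx 3.4815$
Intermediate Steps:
$C{\left(K \right)} = 4 - \frac{2 K}{9}$ ($C{\left(K \right)} = 4 - \frac{K + K}{9} = 4 - \frac{2 K}{9}$)
$c{\left(p \right)} = -3$ ($c{\left(p \right)} = -3 + \left(-2 + 2\right) p = -3 + 0 p = -3 + 0 = -3$)
$\frac{16010}{33247} - c{\left(C{\left(-2 \right)} \right)} = \frac{16010}{33247} - -3 = 16010 \cdot \frac{1}{33247} + 3 = \frac{16010}{33247} + 3 = \frac{115751}{33247}$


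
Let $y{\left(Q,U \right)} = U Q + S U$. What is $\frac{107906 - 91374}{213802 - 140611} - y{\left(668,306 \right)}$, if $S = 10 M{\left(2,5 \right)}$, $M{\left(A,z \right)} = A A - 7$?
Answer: $- \frac{14288916016}{73191} \approx -1.9523 \cdot 10^{5}$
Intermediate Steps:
$M{\left(A,z \right)} = -7 + A^{2}$ ($M{\left(A,z \right)} = A^{2} - 7 = -7 + A^{2}$)
$S = -30$ ($S = 10 \left(-7 + 2^{2}\right) = 10 \left(-7 + 4\right) = 10 \left(-3\right) = -30$)
$y{\left(Q,U \right)} = - 30 U + Q U$ ($y{\left(Q,U \right)} = U Q - 30 U = Q U - 30 U = - 30 U + Q U$)
$\frac{107906 - 91374}{213802 - 140611} - y{\left(668,306 \right)} = \frac{107906 - 91374}{213802 - 140611} - 306 \left(-30 + 668\right) = \frac{16532}{73191} - 306 \cdot 638 = 16532 \cdot \frac{1}{73191} - 195228 = \frac{16532}{73191} - 195228 = - \frac{14288916016}{73191}$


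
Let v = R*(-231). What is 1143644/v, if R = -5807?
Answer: 1143644/1341417 ≈ 0.85256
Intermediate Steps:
v = 1341417 (v = -5807*(-231) = 1341417)
1143644/v = 1143644/1341417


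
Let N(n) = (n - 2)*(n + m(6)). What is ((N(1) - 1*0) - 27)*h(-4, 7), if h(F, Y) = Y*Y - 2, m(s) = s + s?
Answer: -1880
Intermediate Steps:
m(s) = 2*s
h(F, Y) = -2 + Y² (h(F, Y) = Y² - 2 = -2 + Y²)
N(n) = (-2 + n)*(12 + n) (N(n) = (n - 2)*(n + 2*6) = (-2 + n)*(n + 12) = (-2 + n)*(12 + n))
((N(1) - 1*0) - 27)*h(-4, 7) = (((-24 + 1² + 10*1) - 1*0) - 27)*(-2 + 7²) = (((-24 + 1 + 10) + 0) - 27)*(-2 + 49) = ((-13 + 0) - 27)*47 = (-13 - 27)*47 = -40*47 = -1880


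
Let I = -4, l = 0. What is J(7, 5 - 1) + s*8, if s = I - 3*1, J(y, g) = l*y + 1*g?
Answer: -52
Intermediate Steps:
J(y, g) = g (J(y, g) = 0*y + 1*g = 0 + g = g)
s = -7 (s = -4 - 3*1 = -4 - 3 = -7)
J(7, 5 - 1) + s*8 = (5 - 1) - 7*8 = 4 - 56 = -52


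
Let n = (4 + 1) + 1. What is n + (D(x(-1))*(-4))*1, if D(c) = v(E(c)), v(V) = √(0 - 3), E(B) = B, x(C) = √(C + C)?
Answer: 6 - 4*I*√3 ≈ 6.0 - 6.9282*I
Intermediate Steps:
n = 6 (n = 5 + 1 = 6)
x(C) = √2*√C (x(C) = √(2*C) = √2*√C)
v(V) = I*√3 (v(V) = √(-3) = I*√3)
D(c) = I*√3
n + (D(x(-1))*(-4))*1 = 6 + ((I*√3)*(-4))*1 = 6 - 4*I*√3*1 = 6 - 4*I*√3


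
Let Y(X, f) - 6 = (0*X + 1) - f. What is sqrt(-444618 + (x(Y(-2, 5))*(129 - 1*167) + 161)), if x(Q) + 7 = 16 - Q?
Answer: I*sqrt(444723) ≈ 666.88*I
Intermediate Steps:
Y(X, f) = 7 - f (Y(X, f) = 6 + ((0*X + 1) - f) = 6 + ((0 + 1) - f) = 6 + (1 - f) = 7 - f)
x(Q) = 9 - Q (x(Q) = -7 + (16 - Q) = 9 - Q)
sqrt(-444618 + (x(Y(-2, 5))*(129 - 1*167) + 161)) = sqrt(-444618 + ((9 - (7 - 1*5))*(129 - 1*167) + 161)) = sqrt(-444618 + ((9 - (7 - 5))*(129 - 167) + 161)) = sqrt(-444618 + ((9 - 1*2)*(-38) + 161)) = sqrt(-444618 + ((9 - 2)*(-38) + 161)) = sqrt(-444618 + (7*(-38) + 161)) = sqrt(-444618 + (-266 + 161)) = sqrt(-444618 - 105) = sqrt(-444723) = I*sqrt(444723)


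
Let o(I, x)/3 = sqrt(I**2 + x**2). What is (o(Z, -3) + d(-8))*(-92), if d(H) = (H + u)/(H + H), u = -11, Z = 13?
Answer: -437/4 - 276*sqrt(178) ≈ -3791.6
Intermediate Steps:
o(I, x) = 3*sqrt(I**2 + x**2)
d(H) = (-11 + H)/(2*H) (d(H) = (H - 11)/(H + H) = (-11 + H)/((2*H)) = (-11 + H)*(1/(2*H)) = (-11 + H)/(2*H))
(o(Z, -3) + d(-8))*(-92) = (3*sqrt(13**2 + (-3)**2) + (1/2)*(-11 - 8)/(-8))*(-92) = (3*sqrt(169 + 9) + (1/2)*(-1/8)*(-19))*(-92) = (3*sqrt(178) + 19/16)*(-92) = (19/16 + 3*sqrt(178))*(-92) = -437/4 - 276*sqrt(178)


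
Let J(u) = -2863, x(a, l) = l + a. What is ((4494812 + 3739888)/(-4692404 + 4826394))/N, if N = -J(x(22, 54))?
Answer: 823470/38361337 ≈ 0.021466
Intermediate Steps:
x(a, l) = a + l
N = 2863 (N = -1*(-2863) = 2863)
((4494812 + 3739888)/(-4692404 + 4826394))/N = ((4494812 + 3739888)/(-4692404 + 4826394))/2863 = (8234700/133990)*(1/2863) = (8234700*(1/133990))*(1/2863) = (823470/13399)*(1/2863) = 823470/38361337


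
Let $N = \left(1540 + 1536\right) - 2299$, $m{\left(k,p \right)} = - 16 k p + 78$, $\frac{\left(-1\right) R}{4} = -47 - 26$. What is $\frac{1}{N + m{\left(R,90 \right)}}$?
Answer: $- \frac{1}{419625} \approx -2.3831 \cdot 10^{-6}$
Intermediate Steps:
$R = 292$ ($R = - 4 \left(-47 - 26\right) = \left(-4\right) \left(-73\right) = 292$)
$m{\left(k,p \right)} = 78 - 16 k p$ ($m{\left(k,p \right)} = - 16 k p + 78 = 78 - 16 k p$)
$N = 777$ ($N = 3076 - 2299 = 777$)
$\frac{1}{N + m{\left(R,90 \right)}} = \frac{1}{777 + \left(78 - 4672 \cdot 90\right)} = \frac{1}{777 + \left(78 - 420480\right)} = \frac{1}{777 - 420402} = \frac{1}{-419625} = - \frac{1}{419625}$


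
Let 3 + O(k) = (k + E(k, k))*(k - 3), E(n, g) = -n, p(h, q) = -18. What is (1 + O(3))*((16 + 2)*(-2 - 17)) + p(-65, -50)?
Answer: 666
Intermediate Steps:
O(k) = -3 (O(k) = -3 + (k - k)*(k - 3) = -3 + 0*(-3 + k) = -3 + 0 = -3)
(1 + O(3))*((16 + 2)*(-2 - 17)) + p(-65, -50) = (1 - 3)*((16 + 2)*(-2 - 17)) - 18 = -36*(-19) - 18 = -2*(-342) - 18 = 684 - 18 = 666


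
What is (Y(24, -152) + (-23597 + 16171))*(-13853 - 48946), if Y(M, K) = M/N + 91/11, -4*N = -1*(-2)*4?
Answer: 466579443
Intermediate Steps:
N = -2 (N = -(-1*(-2))*4/4 = -4/2 = -¼*8 = -2)
Y(M, K) = 91/11 - M/2 (Y(M, K) = M/(-2) + 91/11 = M*(-½) + 91*(1/11) = -M/2 + 91/11 = 91/11 - M/2)
(Y(24, -152) + (-23597 + 16171))*(-13853 - 48946) = ((91/11 - ½*24) + (-23597 + 16171))*(-13853 - 48946) = ((91/11 - 12) - 7426)*(-62799) = (-41/11 - 7426)*(-62799) = -81727/11*(-62799) = 466579443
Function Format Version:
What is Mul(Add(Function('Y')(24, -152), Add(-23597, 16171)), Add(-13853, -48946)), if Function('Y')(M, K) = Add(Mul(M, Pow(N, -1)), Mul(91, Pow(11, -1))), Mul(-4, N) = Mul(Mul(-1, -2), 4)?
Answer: 466579443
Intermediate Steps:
N = -2 (N = Mul(Rational(-1, 4), Mul(Mul(-1, -2), 4)) = Mul(Rational(-1, 4), Mul(2, 4)) = Mul(Rational(-1, 4), 8) = -2)
Function('Y')(M, K) = Add(Rational(91, 11), Mul(Rational(-1, 2), M)) (Function('Y')(M, K) = Add(Mul(M, Pow(-2, -1)), Mul(91, Pow(11, -1))) = Add(Mul(M, Rational(-1, 2)), Mul(91, Rational(1, 11))) = Add(Mul(Rational(-1, 2), M), Rational(91, 11)) = Add(Rational(91, 11), Mul(Rational(-1, 2), M)))
Mul(Add(Function('Y')(24, -152), Add(-23597, 16171)), Add(-13853, -48946)) = Mul(Add(Add(Rational(91, 11), Mul(Rational(-1, 2), 24)), Add(-23597, 16171)), Add(-13853, -48946)) = Mul(Add(Add(Rational(91, 11), -12), -7426), -62799) = Mul(Add(Rational(-41, 11), -7426), -62799) = Mul(Rational(-81727, 11), -62799) = 466579443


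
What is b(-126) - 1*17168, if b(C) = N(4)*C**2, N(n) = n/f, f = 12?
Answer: -11876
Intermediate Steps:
N(n) = n/12
b(C) = C**2/3 (b(C) = ((1/12)*4)*C**2 = C**2/3)
b(-126) - 1*17168 = (1/3)*(-126)**2 - 1*17168 = (1/3)*15876 - 17168 = 5292 - 17168 = -11876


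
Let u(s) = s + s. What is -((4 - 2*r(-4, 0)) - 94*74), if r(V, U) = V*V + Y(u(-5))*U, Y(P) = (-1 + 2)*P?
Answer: 6984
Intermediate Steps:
u(s) = 2*s
Y(P) = P (Y(P) = 1*P = P)
r(V, U) = V² - 10*U (r(V, U) = V*V + (2*(-5))*U = V² - 10*U)
-((4 - 2*r(-4, 0)) - 94*74) = -((4 - 2*((-4)² - 10*0)) - 94*74) = -((4 - 2*(16 + 0)) - 6956) = -((4 - 2*16) - 6956) = -((4 - 32) - 6956) = -(-28 - 6956) = -1*(-6984) = 6984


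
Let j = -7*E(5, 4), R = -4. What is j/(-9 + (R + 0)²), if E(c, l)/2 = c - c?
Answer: 0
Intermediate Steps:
E(c, l) = 0 (E(c, l) = 2*(c - c) = 2*0 = 0)
j = 0 (j = -7*0 = 0)
j/(-9 + (R + 0)²) = 0/(-9 + (-4 + 0)²) = 0/(-9 + (-4)²) = 0/(-9 + 16) = 0/7 = (⅐)*0 = 0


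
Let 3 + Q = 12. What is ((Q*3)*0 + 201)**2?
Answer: 40401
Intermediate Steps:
Q = 9 (Q = -3 + 12 = 9)
((Q*3)*0 + 201)**2 = ((9*3)*0 + 201)**2 = (27*0 + 201)**2 = (0 + 201)**2 = 201**2 = 40401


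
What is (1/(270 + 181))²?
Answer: 1/203401 ≈ 4.9164e-6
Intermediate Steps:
(1/(270 + 181))² = (1/451)² = 1/203401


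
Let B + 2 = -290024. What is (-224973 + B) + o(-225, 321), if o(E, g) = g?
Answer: -514678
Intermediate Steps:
B = -290026 (B = -2 - 290024 = -290026)
(-224973 + B) + o(-225, 321) = (-224973 - 290026) + 321 = -514999 + 321 = -514678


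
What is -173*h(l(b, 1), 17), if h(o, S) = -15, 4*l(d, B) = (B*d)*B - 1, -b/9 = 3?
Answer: 2595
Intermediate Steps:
b = -27 (b = -9*3 = -27)
l(d, B) = -1/4 + d*B**2/4 (l(d, B) = ((B*d)*B - 1)/4 = (d*B**2 - 1)/4 = (-1 + d*B**2)/4 = -1/4 + d*B**2/4)
-173*h(l(b, 1), 17) = -173*(-15) = 2595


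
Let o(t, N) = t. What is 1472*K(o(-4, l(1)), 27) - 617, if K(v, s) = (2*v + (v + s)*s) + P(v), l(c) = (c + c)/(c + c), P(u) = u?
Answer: 895831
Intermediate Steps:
l(c) = 1 (l(c) = (2*c)/((2*c)) = (2*c)*(1/(2*c)) = 1)
K(v, s) = 3*v + s*(s + v) (K(v, s) = (2*v + (v + s)*s) + v = (2*v + (s + v)*s) + v = (2*v + s*(s + v)) + v = 3*v + s*(s + v))
1472*K(o(-4, l(1)), 27) - 617 = 1472*(27² + 3*(-4) + 27*(-4)) - 617 = 1472*(729 - 12 - 108) - 617 = 1472*609 - 617 = 896448 - 617 = 895831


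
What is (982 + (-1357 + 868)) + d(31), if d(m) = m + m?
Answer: 555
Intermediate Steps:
d(m) = 2*m
(982 + (-1357 + 868)) + d(31) = (982 + (-1357 + 868)) + 2*31 = (982 - 489) + 62 = 493 + 62 = 555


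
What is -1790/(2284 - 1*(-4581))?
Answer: -358/1373 ≈ -0.26074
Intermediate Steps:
-1790/(2284 - 1*(-4581)) = -1790/(2284 + 4581) = -1790/6865 = -1*358/1373 = -358/1373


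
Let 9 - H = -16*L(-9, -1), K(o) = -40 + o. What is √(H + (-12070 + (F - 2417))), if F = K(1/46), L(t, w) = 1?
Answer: I*√30686186/46 ≈ 120.42*I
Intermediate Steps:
F = -1839/46 (F = -40 + 1/46 = -1839/46 ≈ -39.978)
H = 25 (H = 9 - (-16) = 9 - 1*(-16) = 9 + 16 = 25)
√(H + (-12070 + (F - 2417))) = √(25 + (-12070 + (-1839/46 - 2417))) = √(25 + (-12070 - 113021/46)) = √(25 - 668241/46) = √(-667091/46) = I*√30686186/46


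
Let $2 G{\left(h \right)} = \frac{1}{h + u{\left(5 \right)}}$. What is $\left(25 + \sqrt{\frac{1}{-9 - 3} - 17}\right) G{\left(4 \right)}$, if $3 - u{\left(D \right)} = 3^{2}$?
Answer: $- \frac{25}{4} - \frac{i \sqrt{615}}{24} \approx -6.25 - 1.0333 i$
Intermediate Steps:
$u{\left(D \right)} = -6$ ($u{\left(D \right)} = 3 - 3^{2} = 3 - 9 = -6$)
$G{\left(h \right)} = \frac{1}{2 \left(-6 + h\right)}$ ($G{\left(h \right)} = \frac{1}{2 \left(h - 6\right)} = \frac{1}{2 \left(-6 + h\right)}$)
$\left(25 + \sqrt{\frac{1}{-9 - 3} - 17}\right) G{\left(4 \right)} = \left(25 + \sqrt{\frac{1}{-9 - 3} - 17}\right) \frac{1}{2 \left(-6 + 4\right)} = \left(25 + \sqrt{\frac{1}{-12} - 17}\right) \frac{1}{2 \left(-2\right)} = \left(25 + \sqrt{- \frac{1}{12} - 17}\right) \frac{1}{2} \left(- \frac{1}{2}\right) = \left(25 + \sqrt{- \frac{205}{12}}\right) \left(- \frac{1}{4}\right) = \left(25 + \frac{i \sqrt{615}}{6}\right) \left(- \frac{1}{4}\right) = - \frac{25}{4} - \frac{i \sqrt{615}}{24}$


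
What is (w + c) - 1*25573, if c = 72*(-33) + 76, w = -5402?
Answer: -33275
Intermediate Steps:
c = -2300 (c = -2376 + 76 = -2300)
(w + c) - 1*25573 = (-5402 - 2300) - 1*25573 = -7702 - 25573 = -33275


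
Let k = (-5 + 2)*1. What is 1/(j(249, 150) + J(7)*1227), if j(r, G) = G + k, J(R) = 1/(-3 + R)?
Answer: 4/1815 ≈ 0.0022039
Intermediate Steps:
k = -3 (k = -3*1 = -3)
j(r, G) = -3 + G (j(r, G) = G - 3 = -3 + G)
1/(j(249, 150) + J(7)*1227) = 1/((-3 + 150) + 1227/(-3 + 7)) = 1/(147 + 1227/4) = 1/(1815/4) = 4/1815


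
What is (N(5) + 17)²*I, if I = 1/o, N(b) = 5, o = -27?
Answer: -484/27 ≈ -17.926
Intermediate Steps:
I = -1/27 (I = 1/(-27) = -1/27 ≈ -0.037037)
(N(5) + 17)²*I = (5 + 17)²*(-1/27) = 22²*(-1/27) = 484*(-1/27) = -484/27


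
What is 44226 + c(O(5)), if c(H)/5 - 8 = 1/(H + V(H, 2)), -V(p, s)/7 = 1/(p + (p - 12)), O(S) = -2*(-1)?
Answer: 1018158/23 ≈ 44268.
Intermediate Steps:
O(S) = 2
V(p, s) = -7/(-12 + 2*p) (V(p, s) = -7/(p + (p - 12)) = -7/(p + (-12 + p)) = -7/(-12 + 2*p))
c(H) = 40 + 5/(H - 7/(-12 + 2*H))
44226 + c(O(5)) = 44226 + 10*(-28 + (1 + 8*2)*(-6 + 2))/(-7 + 2*2*(-6 + 2)) = 44226 + 10*(-28 + (1 + 16)*(-4))/(-7 + 2*2*(-4)) = 44226 + 10*(-28 + 17*(-4))/(-7 - 16) = 44226 + 10*(-28 - 68)/(-23) = 44226 + 10*(-1/23)*(-96) = 44226 + 960/23 = 1018158/23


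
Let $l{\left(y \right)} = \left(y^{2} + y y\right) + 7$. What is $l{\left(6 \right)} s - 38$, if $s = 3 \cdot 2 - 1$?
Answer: $357$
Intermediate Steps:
$s = 5$ ($s = 6 - 1 = 5$)
$l{\left(y \right)} = 7 + 2 y^{2}$ ($l{\left(y \right)} = \left(y^{2} + y^{2}\right) + 7 = 2 y^{2} + 7 = 7 + 2 y^{2}$)
$l{\left(6 \right)} s - 38 = \left(7 + 2 \cdot 6^{2}\right) 5 - 38 = \left(7 + 2 \cdot 36\right) 5 - 38 = \left(7 + 72\right) 5 - 38 = 79 \cdot 5 - 38 = 395 - 38 = 357$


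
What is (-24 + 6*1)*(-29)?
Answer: 522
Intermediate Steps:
(-24 + 6*1)*(-29) = (-24 + 6)*(-29) = -18*(-29) = 522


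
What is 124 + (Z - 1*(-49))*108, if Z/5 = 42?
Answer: 28096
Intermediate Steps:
Z = 210 (Z = 5*42 = 210)
124 + (Z - 1*(-49))*108 = 124 + (210 - 1*(-49))*108 = 124 + (210 + 49)*108 = 124 + 259*108 = 124 + 27972 = 28096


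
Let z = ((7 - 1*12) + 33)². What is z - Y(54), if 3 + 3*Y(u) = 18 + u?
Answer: 761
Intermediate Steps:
Y(u) = 5 + u/3 (Y(u) = -1 + (18 + u)/3 = -1 + (6 + u/3) = 5 + u/3)
z = 784 (z = ((7 - 12) + 33)² = (-5 + 33)² = 28² = 784)
z - Y(54) = 784 - (5 + (⅓)*54) = 784 - (5 + 18) = 784 - 1*23 = 784 - 23 = 761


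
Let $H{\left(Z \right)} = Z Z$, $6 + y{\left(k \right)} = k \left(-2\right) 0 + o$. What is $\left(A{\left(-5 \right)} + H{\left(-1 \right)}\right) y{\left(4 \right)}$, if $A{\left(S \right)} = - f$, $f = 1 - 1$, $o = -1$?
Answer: $-7$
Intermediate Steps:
$y{\left(k \right)} = -7$ ($y{\left(k \right)} = -6 + \left(k \left(-2\right) 0 - 1\right) = -6 + \left(- 2 k 0 - 1\right) = -6 + \left(0 - 1\right) = -6 - 1 = -7$)
$f = 0$ ($f = 1 - 1 = 0$)
$H{\left(Z \right)} = Z^{2}$
$A{\left(S \right)} = 0$ ($A{\left(S \right)} = \left(-1\right) 0 = 0$)
$\left(A{\left(-5 \right)} + H{\left(-1 \right)}\right) y{\left(4 \right)} = \left(0 + \left(-1\right)^{2}\right) \left(-7\right) = \left(0 + 1\right) \left(-7\right) = 1 \left(-7\right) = -7$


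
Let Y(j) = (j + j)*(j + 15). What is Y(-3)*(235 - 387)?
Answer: 10944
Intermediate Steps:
Y(j) = 2*j*(15 + j) (Y(j) = (2*j)*(15 + j) = 2*j*(15 + j))
Y(-3)*(235 - 387) = (2*(-3)*(15 - 3))*(235 - 387) = (2*(-3)*12)*(-152) = -72*(-152) = 10944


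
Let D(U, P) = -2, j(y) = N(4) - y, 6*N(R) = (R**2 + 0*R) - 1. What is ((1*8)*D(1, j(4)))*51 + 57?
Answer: -759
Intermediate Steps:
N(R) = -1/6 + R**2/6 (N(R) = ((R**2 + 0*R) - 1)/6 = ((R**2 + 0) - 1)/6 = (R**2 - 1)/6 = (-1 + R**2)/6 = -1/6 + R**2/6)
j(y) = 5/2 - y (j(y) = (-1/6 + (1/6)*4**2) - y = (-1/6 + (1/6)*16) - y = (-1/6 + 8/3) - y = 5/2 - y)
((1*8)*D(1, j(4)))*51 + 57 = ((1*8)*(-2))*51 + 57 = (8*(-2))*51 + 57 = -16*51 + 57 = -816 + 57 = -759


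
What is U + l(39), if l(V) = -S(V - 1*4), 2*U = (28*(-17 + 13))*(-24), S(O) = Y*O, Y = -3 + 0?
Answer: 1449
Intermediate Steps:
Y = -3
S(O) = -3*O
U = 1344 (U = ((28*(-17 + 13))*(-24))/2 = ((28*(-4))*(-24))/2 = (-112*(-24))/2 = (½)*2688 = 1344)
l(V) = -12 + 3*V (l(V) = -(-3)*(V - 1*4) = -(-3)*(V - 4) = -(-3)*(-4 + V) = -(12 - 3*V) = -12 + 3*V)
U + l(39) = 1344 + (-12 + 3*39) = 1344 + (-12 + 117) = 1344 + 105 = 1449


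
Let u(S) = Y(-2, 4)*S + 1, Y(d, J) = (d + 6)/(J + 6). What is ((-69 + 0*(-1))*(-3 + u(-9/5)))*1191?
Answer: 5588172/25 ≈ 2.2353e+5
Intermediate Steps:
Y(d, J) = (6 + d)/(6 + J)
u(S) = 1 + 2*S/5 (u(S) = ((6 - 2)/(6 + 4))*S + 1 = (4/10)*S + 1 = ((⅒)*4)*S + 1 = 2*S/5 + 1 = 1 + 2*S/5)
((-69 + 0*(-1))*(-3 + u(-9/5)))*1191 = ((-69 + 0*(-1))*(-3 + (1 + 2*(-9/5)/5)))*1191 = ((-69 + 0)*(-3 + (1 + 2*(-9*⅕)/5)))*1191 = -69*(-3 + (1 + (⅖)*(-9/5)))*1191 = -69*(-3 + (1 - 18/25))*1191 = -69*(-3 + 7/25)*1191 = -69*(-68/25)*1191 = (4692/25)*1191 = 5588172/25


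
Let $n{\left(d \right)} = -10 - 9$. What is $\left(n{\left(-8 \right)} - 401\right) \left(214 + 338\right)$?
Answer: $-231840$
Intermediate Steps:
$n{\left(d \right)} = -19$ ($n{\left(d \right)} = -10 - 9 = -19$)
$\left(n{\left(-8 \right)} - 401\right) \left(214 + 338\right) = \left(-19 - 401\right) \left(214 + 338\right) = \left(-420\right) 552 = -231840$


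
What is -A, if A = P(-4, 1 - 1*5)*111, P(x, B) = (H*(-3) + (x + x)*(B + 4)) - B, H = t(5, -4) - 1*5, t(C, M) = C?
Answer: -444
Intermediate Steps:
H = 0 (H = 5 - 1*5 = 5 - 5 = 0)
P(x, B) = -B + 2*x*(4 + B) (P(x, B) = (0*(-3) + (x + x)*(B + 4)) - B = (0 + (2*x)*(4 + B)) - B = (0 + 2*x*(4 + B)) - B = 2*x*(4 + B) - B = -B + 2*x*(4 + B))
A = 444 (A = (-(1 - 1*5) + 8*(-4) + 2*(1 - 1*5)*(-4))*111 = (-(1 - 5) - 32 + 2*(1 - 5)*(-4))*111 = (-1*(-4) - 32 + 2*(-4)*(-4))*111 = (4 - 32 + 32)*111 = 4*111 = 444)
-A = -1*444 = -444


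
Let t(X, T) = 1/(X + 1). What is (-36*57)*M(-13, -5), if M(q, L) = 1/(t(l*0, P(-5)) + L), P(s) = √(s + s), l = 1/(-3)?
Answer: 513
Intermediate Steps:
l = -⅓ ≈ -0.33333
P(s) = √2*√s (P(s) = √(2*s) = √2*√s)
t(X, T) = 1/(1 + X)
M(q, L) = 1/(1 + L) (M(q, L) = 1/(1/(1 - ⅓*0) + L) = 1/(1/(1 + 0) + L) = 1/(1/1 + L) = 1/(1 + L))
(-36*57)*M(-13, -5) = (-36*57)/(1 - 5) = -2052/(-4) = -2052*(-¼) = 513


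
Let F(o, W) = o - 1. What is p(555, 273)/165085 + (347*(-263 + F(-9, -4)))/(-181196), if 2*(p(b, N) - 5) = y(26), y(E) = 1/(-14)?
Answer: 54738483253/104694595810 ≈ 0.52284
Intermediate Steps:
y(E) = -1/14
F(o, W) = -1 + o
p(b, N) = 139/28 (p(b, N) = 5 + (½)*(-1/14) = 5 - 1/28 = 139/28)
p(555, 273)/165085 + (347*(-263 + F(-9, -4)))/(-181196) = (139/28)/165085 + (347*(-263 + (-1 - 9)))/(-181196) = (139/28)*(1/165085) + (347*(-263 - 10))*(-1/181196) = 139/4622380 + (347*(-273))*(-1/181196) = 139/4622380 - 94731*(-1/181196) = 139/4622380 + 94731/181196 = 54738483253/104694595810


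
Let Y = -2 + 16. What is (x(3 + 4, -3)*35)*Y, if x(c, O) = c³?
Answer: 168070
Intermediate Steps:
Y = 14
(x(3 + 4, -3)*35)*Y = ((3 + 4)³*35)*14 = (7³*35)*14 = (343*35)*14 = 12005*14 = 168070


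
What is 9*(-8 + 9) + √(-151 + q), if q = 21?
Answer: 9 + I*√130 ≈ 9.0 + 11.402*I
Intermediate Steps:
9*(-8 + 9) + √(-151 + q) = 9*(-8 + 9) + √(-151 + 21) = 9*1 + √(-130) = 9 + I*√130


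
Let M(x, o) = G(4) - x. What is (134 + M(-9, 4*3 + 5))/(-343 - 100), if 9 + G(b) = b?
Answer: -138/443 ≈ -0.31151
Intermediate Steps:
G(b) = -9 + b
M(x, o) = -5 - x (M(x, o) = (-9 + 4) - x = -5 - x)
(134 + M(-9, 4*3 + 5))/(-343 - 100) = (134 + (-5 - 1*(-9)))/(-343 - 100) = (134 + (-5 + 9))/(-443) = (134 + 4)*(-1/443) = 138*(-1/443) = -138/443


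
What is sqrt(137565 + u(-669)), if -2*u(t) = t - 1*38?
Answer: sqrt(551674)/2 ≈ 371.37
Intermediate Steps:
u(t) = 19 - t/2 (u(t) = -(t - 1*38)/2 = -(t - 38)/2 = -(-38 + t)/2 = 19 - t/2)
sqrt(137565 + u(-669)) = sqrt(137565 + (19 - 1/2*(-669))) = sqrt(137565 + (19 + 669/2)) = sqrt(137565 + 707/2) = sqrt(275837/2) = sqrt(551674)/2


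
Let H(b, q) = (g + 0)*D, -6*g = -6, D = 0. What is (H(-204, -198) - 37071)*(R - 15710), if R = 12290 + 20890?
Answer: -647630370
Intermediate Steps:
g = 1 (g = -⅙*(-6) = 1)
H(b, q) = 0 (H(b, q) = (1 + 0)*0 = 1*0 = 0)
R = 33180
(H(-204, -198) - 37071)*(R - 15710) = (0 - 37071)*(33180 - 15710) = -37071*17470 = -647630370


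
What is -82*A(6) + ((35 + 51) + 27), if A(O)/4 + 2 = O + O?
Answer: -3167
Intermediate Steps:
A(O) = -8 + 8*O (A(O) = -8 + 4*(O + O) = -8 + 4*(2*O) = -8 + 8*O)
-82*A(6) + ((35 + 51) + 27) = -82*(-8 + 8*6) + ((35 + 51) + 27) = -82*(-8 + 48) + (86 + 27) = -82*40 + 113 = -3280 + 113 = -3167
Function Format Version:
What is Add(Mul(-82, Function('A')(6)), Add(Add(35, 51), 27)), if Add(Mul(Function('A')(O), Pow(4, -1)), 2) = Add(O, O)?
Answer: -3167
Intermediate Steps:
Function('A')(O) = Add(-8, Mul(8, O)) (Function('A')(O) = Add(-8, Mul(4, Add(O, O))) = Add(-8, Mul(4, Mul(2, O))) = Add(-8, Mul(8, O)))
Add(Mul(-82, Function('A')(6)), Add(Add(35, 51), 27)) = Add(Mul(-82, Add(-8, Mul(8, 6))), Add(Add(35, 51), 27)) = Add(Mul(-82, Add(-8, 48)), Add(86, 27)) = Add(Mul(-82, 40), 113) = Add(-3280, 113) = -3167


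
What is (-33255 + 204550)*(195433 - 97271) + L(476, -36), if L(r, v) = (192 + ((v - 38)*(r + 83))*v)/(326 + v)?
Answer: 2438126414234/145 ≈ 1.6815e+10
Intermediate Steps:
L(r, v) = (192 + v*(-38 + v)*(83 + r))/(326 + v) (L(r, v) = (192 + ((-38 + v)*(83 + r))*v)/(326 + v) = (192 + v*(-38 + v)*(83 + r))/(326 + v))
(-33255 + 204550)*(195433 - 97271) + L(476, -36) = (-33255 + 204550)*(195433 - 97271) + (192 - 3154*(-36) + 83*(-36)² + 476*(-36)² - 38*476*(-36))/(326 - 36) = 171295*98162 + (192 + 113544 + 83*1296 + 476*1296 + 651168)/290 = 16814659790 + (192 + 113544 + 107568 + 616896 + 651168)/290 = 16814659790 + (1/290)*1489368 = 16814659790 + 744684/145 = 2438126414234/145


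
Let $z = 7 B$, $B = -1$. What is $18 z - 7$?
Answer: $-133$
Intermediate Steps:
$z = -7$ ($z = 7 \left(-1\right) = -7$)
$18 z - 7 = 18 \left(-7\right) - 7 = -126 - 7 = -133$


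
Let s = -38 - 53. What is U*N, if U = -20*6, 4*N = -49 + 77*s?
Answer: 211680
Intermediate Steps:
s = -91
N = -1764 (N = (-49 + 77*(-91))/4 = (-49 - 7007)/4 = (¼)*(-7056) = -1764)
U = -120
U*N = -120*(-1764) = 211680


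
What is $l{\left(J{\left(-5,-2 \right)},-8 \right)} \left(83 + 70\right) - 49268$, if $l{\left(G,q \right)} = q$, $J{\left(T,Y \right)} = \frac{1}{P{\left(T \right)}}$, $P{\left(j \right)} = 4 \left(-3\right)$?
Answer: $-50492$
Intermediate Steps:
$P{\left(j \right)} = -12$
$J{\left(T,Y \right)} = - \frac{1}{12}$ ($J{\left(T,Y \right)} = \frac{1}{-12} = - \frac{1}{12}$)
$l{\left(J{\left(-5,-2 \right)},-8 \right)} \left(83 + 70\right) - 49268 = - 8 \left(83 + 70\right) - 49268 = \left(-8\right) 153 - 49268 = -1224 - 49268 = -50492$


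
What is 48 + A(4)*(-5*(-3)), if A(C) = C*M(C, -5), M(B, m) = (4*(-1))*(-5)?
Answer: 1248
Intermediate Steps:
M(B, m) = 20 (M(B, m) = -4*(-5) = 20)
A(C) = 20*C (A(C) = C*20 = 20*C)
48 + A(4)*(-5*(-3)) = 48 + (20*4)*(-5*(-3)) = 48 + 80*15 = 48 + 1200 = 1248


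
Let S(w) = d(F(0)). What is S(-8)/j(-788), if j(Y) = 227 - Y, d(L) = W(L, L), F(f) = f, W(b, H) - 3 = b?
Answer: 3/1015 ≈ 0.0029557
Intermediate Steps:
W(b, H) = 3 + b
d(L) = 3 + L
S(w) = 3 (S(w) = 3 + 0 = 3)
S(-8)/j(-788) = 3/(227 - 1*(-788)) = 3/(227 + 788) = 3/1015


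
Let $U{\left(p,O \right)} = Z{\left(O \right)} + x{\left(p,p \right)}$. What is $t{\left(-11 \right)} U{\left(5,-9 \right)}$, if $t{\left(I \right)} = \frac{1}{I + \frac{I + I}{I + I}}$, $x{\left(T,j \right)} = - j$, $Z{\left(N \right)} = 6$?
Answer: $- \frac{1}{10} \approx -0.1$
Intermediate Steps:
$t{\left(I \right)} = \frac{1}{1 + I}$ ($t{\left(I \right)} = \frac{1}{I + \frac{2 I}{2 I}} = \frac{1}{I + 2 I \frac{1}{2 I}} = \frac{1}{I + 1} = \frac{1}{1 + I}$)
$U{\left(p,O \right)} = 6 - p$
$t{\left(-11 \right)} U{\left(5,-9 \right)} = \frac{6 - 5}{1 - 11} = \frac{6 - 5}{-10} = \left(- \frac{1}{10}\right) 1 = - \frac{1}{10}$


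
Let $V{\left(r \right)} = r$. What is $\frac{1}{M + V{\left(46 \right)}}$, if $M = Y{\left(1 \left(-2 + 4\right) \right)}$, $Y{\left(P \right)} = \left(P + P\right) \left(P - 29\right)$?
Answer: $- \frac{1}{62} \approx -0.016129$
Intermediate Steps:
$Y{\left(P \right)} = 2 P \left(-29 + P\right)$
$M = -108$ ($M = 2 \cdot 1 \left(-2 + 4\right) \left(-29 + 1 \left(-2 + 4\right)\right) = 2 \cdot 1 \cdot 2 \left(-29 + 1 \cdot 2\right) = 2 \cdot 2 \left(-29 + 2\right) = 2 \cdot 2 \left(-27\right) = -108$)
$\frac{1}{M + V{\left(46 \right)}} = \frac{1}{-108 + 46} = \frac{1}{-62} = - \frac{1}{62}$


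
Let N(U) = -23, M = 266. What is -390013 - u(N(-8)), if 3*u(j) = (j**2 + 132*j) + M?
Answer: -389266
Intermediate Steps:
u(j) = 266/3 + 44*j + j**2/3 (u(j) = ((j**2 + 132*j) + 266)/3 = (266 + j**2 + 132*j)/3 = 266/3 + 44*j + j**2/3)
-390013 - u(N(-8)) = -390013 - (266/3 + 44*(-23) + (1/3)*(-23)**2) = -390013 - (266/3 - 1012 + (1/3)*529) = -390013 - (266/3 - 1012 + 529/3) = -390013 - 1*(-747) = -390013 + 747 = -389266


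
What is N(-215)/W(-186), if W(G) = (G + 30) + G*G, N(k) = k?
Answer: -43/6888 ≈ -0.0062427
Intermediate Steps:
W(G) = 30 + G + G² (W(G) = (30 + G) + G² = 30 + G + G²)
N(-215)/W(-186) = -215/(30 - 186 + (-186)²) = -215/(30 - 186 + 34596) = -215/34440 = -215*1/34440 = -43/6888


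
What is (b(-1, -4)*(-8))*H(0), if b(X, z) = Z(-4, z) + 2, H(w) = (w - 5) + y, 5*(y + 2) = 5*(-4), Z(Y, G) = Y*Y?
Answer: 1584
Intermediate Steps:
Z(Y, G) = Y²
y = -6 (y = -2 + (5*(-4))/5 = -2 + (⅕)*(-20) = -2 - 4 = -6)
H(w) = -11 + w (H(w) = (w - 5) - 6 = (-5 + w) - 6 = -11 + w)
b(X, z) = 18 (b(X, z) = (-4)² + 2 = 16 + 2 = 18)
(b(-1, -4)*(-8))*H(0) = (18*(-8))*(-11 + 0) = -144*(-11) = 1584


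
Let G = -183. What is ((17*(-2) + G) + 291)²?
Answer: 5476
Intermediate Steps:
((17*(-2) + G) + 291)² = ((17*(-2) - 183) + 291)² = ((-34 - 183) + 291)² = (-217 + 291)² = 74² = 5476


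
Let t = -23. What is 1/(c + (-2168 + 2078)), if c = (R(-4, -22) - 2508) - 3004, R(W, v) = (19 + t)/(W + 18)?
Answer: -7/39216 ≈ -0.00017850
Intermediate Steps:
R(W, v) = -4/(18 + W) (R(W, v) = (19 - 23)/(W + 18) = -4/(18 + W))
c = -38586/7 (c = (-4/(18 - 4) - 2508) - 3004 = (-4/14 - 2508) - 3004 = (-4*1/14 - 2508) - 3004 = (-2/7 - 2508) - 3004 = -17558/7 - 3004 = -38586/7 ≈ -5512.3)
1/(c + (-2168 + 2078)) = 1/(-38586/7 + (-2168 + 2078)) = 1/(-38586/7 - 90) = 1/(-39216/7) = -7/39216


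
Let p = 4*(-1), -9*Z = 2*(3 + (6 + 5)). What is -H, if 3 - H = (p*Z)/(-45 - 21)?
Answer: -947/297 ≈ -3.1886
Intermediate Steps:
Z = -28/9 (Z = -2*(3 + (6 + 5))/9 = -2*(3 + 11)/9 = -2*14/9 = -⅑*28 = -28/9 ≈ -3.1111)
p = -4
H = 947/297 (H = 3 - (-4*(-28/9))/(-45 - 21) = 3 - 112/(9*(-66)) = 3 - 112*(-1)/(9*66) = 3 - 1*(-56/297) = 3 + 56/297 = 947/297 ≈ 3.1886)
-H = -1*947/297 = -947/297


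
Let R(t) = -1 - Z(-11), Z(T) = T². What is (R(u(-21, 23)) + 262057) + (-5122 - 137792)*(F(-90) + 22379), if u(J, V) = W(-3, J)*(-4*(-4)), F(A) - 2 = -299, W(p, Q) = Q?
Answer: -3155565013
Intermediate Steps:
F(A) = -297 (F(A) = 2 - 299 = -297)
u(J, V) = 16*J (u(J, V) = J*(-4*(-4)) = J*16 = 16*J)
R(t) = -122 (R(t) = -1 - 1*(-11)² = -1 - 1*121 = -1 - 121 = -122)
(R(u(-21, 23)) + 262057) + (-5122 - 137792)*(F(-90) + 22379) = (-122 + 262057) + (-5122 - 137792)*(-297 + 22379) = 261935 - 142914*22082 = 261935 - 3155826948 = -3155565013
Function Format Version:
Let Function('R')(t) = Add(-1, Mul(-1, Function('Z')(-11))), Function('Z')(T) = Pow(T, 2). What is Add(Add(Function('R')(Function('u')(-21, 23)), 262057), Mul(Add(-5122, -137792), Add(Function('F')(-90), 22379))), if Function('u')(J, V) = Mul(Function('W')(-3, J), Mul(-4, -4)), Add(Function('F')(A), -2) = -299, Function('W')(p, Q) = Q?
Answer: -3155565013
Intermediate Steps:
Function('F')(A) = -297 (Function('F')(A) = Add(2, -299) = -297)
Function('u')(J, V) = Mul(16, J) (Function('u')(J, V) = Mul(J, Mul(-4, -4)) = Mul(J, 16) = Mul(16, J))
Function('R')(t) = -122 (Function('R')(t) = Add(-1, Mul(-1, Pow(-11, 2))) = Add(-1, Mul(-1, 121)) = Add(-1, -121) = -122)
Add(Add(Function('R')(Function('u')(-21, 23)), 262057), Mul(Add(-5122, -137792), Add(Function('F')(-90), 22379))) = Add(Add(-122, 262057), Mul(Add(-5122, -137792), Add(-297, 22379))) = Add(261935, Mul(-142914, 22082)) = Add(261935, -3155826948) = -3155565013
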